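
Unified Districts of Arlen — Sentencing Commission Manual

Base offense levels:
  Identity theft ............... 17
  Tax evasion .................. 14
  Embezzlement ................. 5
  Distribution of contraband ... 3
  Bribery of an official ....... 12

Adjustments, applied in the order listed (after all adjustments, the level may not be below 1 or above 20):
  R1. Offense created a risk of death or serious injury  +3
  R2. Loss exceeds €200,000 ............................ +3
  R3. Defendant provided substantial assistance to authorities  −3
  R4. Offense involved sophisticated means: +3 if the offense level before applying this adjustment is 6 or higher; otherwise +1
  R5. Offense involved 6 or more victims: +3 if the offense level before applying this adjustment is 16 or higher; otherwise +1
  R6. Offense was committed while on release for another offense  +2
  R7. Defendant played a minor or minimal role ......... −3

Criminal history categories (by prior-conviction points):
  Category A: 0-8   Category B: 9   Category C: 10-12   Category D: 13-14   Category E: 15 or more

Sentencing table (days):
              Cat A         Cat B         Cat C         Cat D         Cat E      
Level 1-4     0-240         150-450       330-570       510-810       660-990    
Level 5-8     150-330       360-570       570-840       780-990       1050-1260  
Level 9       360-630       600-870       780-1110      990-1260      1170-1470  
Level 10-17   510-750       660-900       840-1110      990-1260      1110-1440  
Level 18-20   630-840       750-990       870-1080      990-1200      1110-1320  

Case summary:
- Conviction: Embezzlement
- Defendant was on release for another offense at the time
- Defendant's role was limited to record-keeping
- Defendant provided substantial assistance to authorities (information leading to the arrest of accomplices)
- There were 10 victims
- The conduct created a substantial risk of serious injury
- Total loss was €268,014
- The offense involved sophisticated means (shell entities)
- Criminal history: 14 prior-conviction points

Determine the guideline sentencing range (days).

990-1260 days

Base offense level for embezzlement: 5.
R1 applies: 5 + 3 = 8.
R2 applies: 8 + 3 = 11.
R3 applies: 11 − 3 = 8.
R4 applies (level before this adjustment is 8 ≥ 6, so +3): 8 + 3 = 11.
R5 applies (level before this adjustment is 11 < 16, so +1): 11 + 1 = 12.
R6 applies: 12 + 2 = 14.
R7 applies: 14 − 3 = 11.
Final offense level: 11.
Criminal history: 14 prior points → Category D (13-14).
Level 11 falls in the 10-17 band.
Grid: Level 10-17 × Category D = 990-1260 days.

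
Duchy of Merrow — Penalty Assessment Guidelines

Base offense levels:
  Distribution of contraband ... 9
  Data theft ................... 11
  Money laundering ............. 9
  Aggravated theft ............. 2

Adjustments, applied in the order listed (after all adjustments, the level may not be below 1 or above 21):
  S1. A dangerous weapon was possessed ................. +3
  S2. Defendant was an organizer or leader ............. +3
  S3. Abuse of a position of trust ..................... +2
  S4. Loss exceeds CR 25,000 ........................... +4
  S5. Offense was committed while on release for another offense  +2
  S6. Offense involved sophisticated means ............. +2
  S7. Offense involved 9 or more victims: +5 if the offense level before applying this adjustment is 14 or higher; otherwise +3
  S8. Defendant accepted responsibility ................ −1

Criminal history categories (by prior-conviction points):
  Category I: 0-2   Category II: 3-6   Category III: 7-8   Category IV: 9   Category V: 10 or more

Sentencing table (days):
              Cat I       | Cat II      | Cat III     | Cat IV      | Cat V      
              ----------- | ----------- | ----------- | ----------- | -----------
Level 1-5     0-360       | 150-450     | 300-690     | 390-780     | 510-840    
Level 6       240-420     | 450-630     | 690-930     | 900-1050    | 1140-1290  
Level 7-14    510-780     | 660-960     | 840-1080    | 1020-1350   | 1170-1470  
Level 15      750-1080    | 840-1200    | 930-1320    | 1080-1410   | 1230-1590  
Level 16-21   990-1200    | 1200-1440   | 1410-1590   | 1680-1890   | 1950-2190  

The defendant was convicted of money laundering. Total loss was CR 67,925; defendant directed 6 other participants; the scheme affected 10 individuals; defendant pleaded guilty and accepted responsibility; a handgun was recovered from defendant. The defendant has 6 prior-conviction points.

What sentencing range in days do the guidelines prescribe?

Base offense level for money laundering: 9.
S1 applies: 9 + 3 = 12.
S2 applies: 12 + 3 = 15.
S4 applies: 15 + 4 = 19.
S5 does not apply.
S6 does not apply.
S7 applies (level before this adjustment is 19 ≥ 14, so +5): 19 + 5 = 24.
S8 applies: 24 − 1 = 23.
Level 23 exceeds the maximum of 21; capped at 21.
Final offense level: 21.
Criminal history: 6 prior points → Category II (3-6).
Level 21 falls in the 16-21 band.
Grid: Level 16-21 × Category II = 1200-1440 days.

1200-1440 days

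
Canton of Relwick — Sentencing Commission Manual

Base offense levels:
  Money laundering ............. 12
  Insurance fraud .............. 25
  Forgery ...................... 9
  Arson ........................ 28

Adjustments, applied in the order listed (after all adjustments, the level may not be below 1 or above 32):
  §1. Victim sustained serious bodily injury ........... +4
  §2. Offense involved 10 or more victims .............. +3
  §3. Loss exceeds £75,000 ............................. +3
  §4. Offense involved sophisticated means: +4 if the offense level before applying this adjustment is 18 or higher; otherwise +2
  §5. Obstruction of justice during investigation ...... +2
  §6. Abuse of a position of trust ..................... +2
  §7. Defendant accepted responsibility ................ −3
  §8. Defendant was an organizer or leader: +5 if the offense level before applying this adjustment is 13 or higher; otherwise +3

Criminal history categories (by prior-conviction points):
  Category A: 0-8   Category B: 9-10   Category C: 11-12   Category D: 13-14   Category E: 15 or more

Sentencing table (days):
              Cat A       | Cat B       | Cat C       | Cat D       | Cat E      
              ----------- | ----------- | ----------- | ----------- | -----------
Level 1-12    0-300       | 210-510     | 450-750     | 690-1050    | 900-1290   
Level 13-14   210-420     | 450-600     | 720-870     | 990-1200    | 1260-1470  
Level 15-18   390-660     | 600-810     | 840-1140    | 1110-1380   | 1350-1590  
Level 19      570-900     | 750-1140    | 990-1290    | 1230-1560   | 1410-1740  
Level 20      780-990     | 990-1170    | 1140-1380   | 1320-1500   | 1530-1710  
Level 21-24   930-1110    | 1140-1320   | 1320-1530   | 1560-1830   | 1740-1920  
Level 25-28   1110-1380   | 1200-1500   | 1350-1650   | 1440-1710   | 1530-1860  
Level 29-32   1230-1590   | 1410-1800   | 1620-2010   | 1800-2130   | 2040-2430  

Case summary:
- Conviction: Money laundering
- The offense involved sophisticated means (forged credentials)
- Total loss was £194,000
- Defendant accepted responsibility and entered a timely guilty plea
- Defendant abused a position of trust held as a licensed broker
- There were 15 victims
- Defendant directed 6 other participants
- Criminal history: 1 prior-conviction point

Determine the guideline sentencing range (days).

1110-1380 days

Base offense level for money laundering: 12.
§2 applies: 12 + 3 = 15.
§3 applies: 15 + 3 = 18.
§4 applies (level before this adjustment is 18 ≥ 18, so +4): 18 + 4 = 22.
§6 applies: 22 + 2 = 24.
§7 applies: 24 − 3 = 21.
§8 applies (level before this adjustment is 21 ≥ 13, so +5): 21 + 5 = 26.
Final offense level: 26.
Criminal history: 1 prior point → Category A (0-8).
Level 26 falls in the 25-28 band.
Grid: Level 25-28 × Category A = 1110-1380 days.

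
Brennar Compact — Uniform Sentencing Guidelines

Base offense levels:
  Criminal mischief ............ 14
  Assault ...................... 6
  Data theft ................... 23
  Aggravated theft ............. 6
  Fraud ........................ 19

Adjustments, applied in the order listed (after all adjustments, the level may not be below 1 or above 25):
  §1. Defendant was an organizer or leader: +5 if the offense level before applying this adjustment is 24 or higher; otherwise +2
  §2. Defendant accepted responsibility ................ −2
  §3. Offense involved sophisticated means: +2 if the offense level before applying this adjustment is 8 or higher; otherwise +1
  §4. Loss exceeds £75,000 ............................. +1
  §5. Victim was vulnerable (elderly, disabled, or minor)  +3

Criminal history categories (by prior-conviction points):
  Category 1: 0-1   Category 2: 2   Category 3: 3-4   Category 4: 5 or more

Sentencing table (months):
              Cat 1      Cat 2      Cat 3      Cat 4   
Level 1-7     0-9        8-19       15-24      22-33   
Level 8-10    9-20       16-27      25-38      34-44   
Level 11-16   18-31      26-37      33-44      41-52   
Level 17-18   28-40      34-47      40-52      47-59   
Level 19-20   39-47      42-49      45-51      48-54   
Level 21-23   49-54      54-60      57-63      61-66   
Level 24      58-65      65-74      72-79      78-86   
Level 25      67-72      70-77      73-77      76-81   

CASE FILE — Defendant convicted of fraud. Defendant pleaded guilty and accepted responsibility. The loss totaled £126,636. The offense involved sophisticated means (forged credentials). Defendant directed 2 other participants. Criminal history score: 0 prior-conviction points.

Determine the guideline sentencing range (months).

49-54 months

Base offense level for fraud: 19.
§1 applies (level before this adjustment is 19 < 24, so +2): 19 + 2 = 21.
§2 applies: 21 − 2 = 19.
§3 applies (level before this adjustment is 19 ≥ 8, so +2): 19 + 2 = 21.
§4 applies: 21 + 1 = 22.
Final offense level: 22.
Criminal history: 0 prior points → Category 1 (0-1).
Level 22 falls in the 21-23 band.
Grid: Level 21-23 × Category 1 = 49-54 months.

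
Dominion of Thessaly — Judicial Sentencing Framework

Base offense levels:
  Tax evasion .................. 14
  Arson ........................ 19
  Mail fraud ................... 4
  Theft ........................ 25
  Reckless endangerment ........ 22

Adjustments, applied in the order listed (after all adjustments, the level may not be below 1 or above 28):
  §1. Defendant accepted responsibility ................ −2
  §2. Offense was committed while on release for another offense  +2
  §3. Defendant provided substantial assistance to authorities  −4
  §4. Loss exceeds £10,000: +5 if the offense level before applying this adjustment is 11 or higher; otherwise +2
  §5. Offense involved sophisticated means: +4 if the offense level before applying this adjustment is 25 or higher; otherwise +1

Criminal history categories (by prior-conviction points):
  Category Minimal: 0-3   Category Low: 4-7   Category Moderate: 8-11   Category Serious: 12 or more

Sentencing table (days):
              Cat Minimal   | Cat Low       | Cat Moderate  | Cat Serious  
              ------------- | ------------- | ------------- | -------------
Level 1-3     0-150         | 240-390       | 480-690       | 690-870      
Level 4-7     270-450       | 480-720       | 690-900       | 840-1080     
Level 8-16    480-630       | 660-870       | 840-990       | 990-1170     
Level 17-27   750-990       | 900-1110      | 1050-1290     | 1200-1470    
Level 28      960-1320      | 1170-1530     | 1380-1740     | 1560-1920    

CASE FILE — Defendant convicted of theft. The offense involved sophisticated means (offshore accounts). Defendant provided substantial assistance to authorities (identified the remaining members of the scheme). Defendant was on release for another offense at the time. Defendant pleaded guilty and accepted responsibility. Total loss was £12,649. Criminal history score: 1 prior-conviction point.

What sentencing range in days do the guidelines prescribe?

960-1320 days

Base offense level for theft: 25.
§1 applies: 25 − 2 = 23.
§2 applies: 23 + 2 = 25.
§3 applies: 25 − 4 = 21.
§4 applies (level before this adjustment is 21 ≥ 11, so +5): 21 + 5 = 26.
§5 applies (level before this adjustment is 26 ≥ 25, so +4): 26 + 4 = 30.
Level 30 exceeds the maximum of 28; capped at 28.
Final offense level: 28.
Criminal history: 1 prior point → Category Minimal (0-3).
Level 28 falls in the 28 band.
Grid: Level 28 × Category Minimal = 960-1320 days.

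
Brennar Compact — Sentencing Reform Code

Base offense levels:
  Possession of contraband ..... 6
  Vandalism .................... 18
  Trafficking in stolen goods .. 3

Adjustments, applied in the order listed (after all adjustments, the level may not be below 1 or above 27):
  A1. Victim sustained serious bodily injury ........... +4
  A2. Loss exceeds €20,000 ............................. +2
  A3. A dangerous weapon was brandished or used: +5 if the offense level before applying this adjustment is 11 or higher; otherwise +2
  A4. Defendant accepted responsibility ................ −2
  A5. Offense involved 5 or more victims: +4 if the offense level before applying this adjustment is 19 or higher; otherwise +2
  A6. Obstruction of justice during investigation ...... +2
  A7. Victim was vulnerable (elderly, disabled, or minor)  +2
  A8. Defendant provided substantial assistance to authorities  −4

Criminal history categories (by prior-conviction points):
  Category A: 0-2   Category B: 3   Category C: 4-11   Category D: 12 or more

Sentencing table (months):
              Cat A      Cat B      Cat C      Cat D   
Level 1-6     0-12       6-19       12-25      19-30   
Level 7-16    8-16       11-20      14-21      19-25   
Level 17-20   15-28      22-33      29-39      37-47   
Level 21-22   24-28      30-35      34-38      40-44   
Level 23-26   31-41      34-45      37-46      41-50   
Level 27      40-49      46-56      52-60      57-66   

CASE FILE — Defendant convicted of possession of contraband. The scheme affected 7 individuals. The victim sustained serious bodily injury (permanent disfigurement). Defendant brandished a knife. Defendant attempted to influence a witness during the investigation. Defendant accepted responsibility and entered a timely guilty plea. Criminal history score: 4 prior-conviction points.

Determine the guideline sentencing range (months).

Base offense level for possession of contraband: 6.
A1 applies: 6 + 4 = 10.
A2 does not apply.
A3 applies (level before this adjustment is 10 < 11, so +2): 10 + 2 = 12.
A4 applies: 12 − 2 = 10.
A5 applies (level before this adjustment is 10 < 19, so +2): 10 + 2 = 12.
A6 applies: 12 + 2 = 14.
A7 does not apply.
Final offense level: 14.
Criminal history: 4 prior points → Category C (4-11).
Level 14 falls in the 7-16 band.
Grid: Level 7-16 × Category C = 14-21 months.

14-21 months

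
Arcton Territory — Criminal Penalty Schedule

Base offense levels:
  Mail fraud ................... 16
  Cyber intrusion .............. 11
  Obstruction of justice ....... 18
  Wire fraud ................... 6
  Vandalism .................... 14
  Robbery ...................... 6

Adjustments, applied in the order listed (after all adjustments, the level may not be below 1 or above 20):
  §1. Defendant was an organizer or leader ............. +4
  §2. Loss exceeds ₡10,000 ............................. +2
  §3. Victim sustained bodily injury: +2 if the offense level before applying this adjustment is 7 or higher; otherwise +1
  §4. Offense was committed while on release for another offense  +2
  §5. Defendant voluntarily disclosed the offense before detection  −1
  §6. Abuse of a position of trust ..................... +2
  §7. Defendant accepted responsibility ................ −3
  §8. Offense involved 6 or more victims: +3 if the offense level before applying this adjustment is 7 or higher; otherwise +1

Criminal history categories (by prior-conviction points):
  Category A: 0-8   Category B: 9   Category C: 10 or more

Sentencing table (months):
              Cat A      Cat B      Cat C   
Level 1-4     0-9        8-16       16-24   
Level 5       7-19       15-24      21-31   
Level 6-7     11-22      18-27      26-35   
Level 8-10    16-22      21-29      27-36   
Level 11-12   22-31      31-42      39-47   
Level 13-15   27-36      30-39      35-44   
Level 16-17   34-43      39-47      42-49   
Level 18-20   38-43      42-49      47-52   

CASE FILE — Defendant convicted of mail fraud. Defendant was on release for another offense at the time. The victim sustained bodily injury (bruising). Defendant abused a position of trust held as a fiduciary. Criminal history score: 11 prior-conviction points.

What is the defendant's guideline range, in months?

Base offense level for mail fraud: 16.
§2 does not apply.
§3 applies (level before this adjustment is 16 ≥ 7, so +2): 16 + 2 = 18.
§4 applies: 18 + 2 = 20.
§5 does not apply.
§6 applies: 20 + 2 = 22.
§7 does not apply.
Level 22 exceeds the maximum of 20; capped at 20.
Final offense level: 20.
Criminal history: 11 prior points → Category C (10+).
Level 20 falls in the 18-20 band.
Grid: Level 18-20 × Category C = 47-52 months.

47-52 months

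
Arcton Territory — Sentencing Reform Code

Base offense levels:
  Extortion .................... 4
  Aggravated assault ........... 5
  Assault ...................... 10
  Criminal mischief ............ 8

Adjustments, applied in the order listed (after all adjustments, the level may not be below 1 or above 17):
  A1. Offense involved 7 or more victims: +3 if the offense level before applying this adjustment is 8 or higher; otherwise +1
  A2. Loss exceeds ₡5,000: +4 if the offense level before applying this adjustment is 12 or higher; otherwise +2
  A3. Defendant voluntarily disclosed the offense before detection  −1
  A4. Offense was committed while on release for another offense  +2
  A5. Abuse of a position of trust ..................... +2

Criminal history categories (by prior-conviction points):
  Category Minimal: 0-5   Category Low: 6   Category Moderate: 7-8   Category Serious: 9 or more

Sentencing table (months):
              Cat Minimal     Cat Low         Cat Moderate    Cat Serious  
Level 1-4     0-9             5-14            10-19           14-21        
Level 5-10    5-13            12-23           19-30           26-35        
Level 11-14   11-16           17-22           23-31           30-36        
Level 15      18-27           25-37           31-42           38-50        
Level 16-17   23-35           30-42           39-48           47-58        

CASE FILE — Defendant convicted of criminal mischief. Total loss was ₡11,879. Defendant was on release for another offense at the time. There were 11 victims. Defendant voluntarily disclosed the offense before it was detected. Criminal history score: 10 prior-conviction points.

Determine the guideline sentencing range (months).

30-36 months

Base offense level for criminal mischief: 8.
A1 applies (level before this adjustment is 8 ≥ 8, so +3): 8 + 3 = 11.
A2 applies (level before this adjustment is 11 < 12, so +2): 11 + 2 = 13.
A3 applies: 13 − 1 = 12.
A4 applies: 12 + 2 = 14.
Final offense level: 14.
Criminal history: 10 prior points → Category Serious (9+).
Level 14 falls in the 11-14 band.
Grid: Level 11-14 × Category Serious = 30-36 months.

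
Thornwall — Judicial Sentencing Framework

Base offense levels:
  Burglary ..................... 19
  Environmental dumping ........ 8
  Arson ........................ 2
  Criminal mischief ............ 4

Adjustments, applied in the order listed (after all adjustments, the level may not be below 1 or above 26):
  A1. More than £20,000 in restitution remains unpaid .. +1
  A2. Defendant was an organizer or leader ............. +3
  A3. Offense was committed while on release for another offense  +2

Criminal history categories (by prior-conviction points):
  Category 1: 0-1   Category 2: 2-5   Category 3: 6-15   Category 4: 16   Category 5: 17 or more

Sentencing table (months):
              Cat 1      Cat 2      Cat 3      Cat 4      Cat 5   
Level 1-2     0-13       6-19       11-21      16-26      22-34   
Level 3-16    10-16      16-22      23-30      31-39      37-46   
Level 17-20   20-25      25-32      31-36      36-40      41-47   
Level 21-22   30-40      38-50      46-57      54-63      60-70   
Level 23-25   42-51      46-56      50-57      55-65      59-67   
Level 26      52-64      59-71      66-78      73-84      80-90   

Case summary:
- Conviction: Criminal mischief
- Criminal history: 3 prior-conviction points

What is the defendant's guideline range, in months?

16-22 months

Base offense level for criminal mischief: 4.
Final offense level: 4.
Criminal history: 3 prior points → Category 2 (2-5).
Level 4 falls in the 3-16 band.
Grid: Level 3-16 × Category 2 = 16-22 months.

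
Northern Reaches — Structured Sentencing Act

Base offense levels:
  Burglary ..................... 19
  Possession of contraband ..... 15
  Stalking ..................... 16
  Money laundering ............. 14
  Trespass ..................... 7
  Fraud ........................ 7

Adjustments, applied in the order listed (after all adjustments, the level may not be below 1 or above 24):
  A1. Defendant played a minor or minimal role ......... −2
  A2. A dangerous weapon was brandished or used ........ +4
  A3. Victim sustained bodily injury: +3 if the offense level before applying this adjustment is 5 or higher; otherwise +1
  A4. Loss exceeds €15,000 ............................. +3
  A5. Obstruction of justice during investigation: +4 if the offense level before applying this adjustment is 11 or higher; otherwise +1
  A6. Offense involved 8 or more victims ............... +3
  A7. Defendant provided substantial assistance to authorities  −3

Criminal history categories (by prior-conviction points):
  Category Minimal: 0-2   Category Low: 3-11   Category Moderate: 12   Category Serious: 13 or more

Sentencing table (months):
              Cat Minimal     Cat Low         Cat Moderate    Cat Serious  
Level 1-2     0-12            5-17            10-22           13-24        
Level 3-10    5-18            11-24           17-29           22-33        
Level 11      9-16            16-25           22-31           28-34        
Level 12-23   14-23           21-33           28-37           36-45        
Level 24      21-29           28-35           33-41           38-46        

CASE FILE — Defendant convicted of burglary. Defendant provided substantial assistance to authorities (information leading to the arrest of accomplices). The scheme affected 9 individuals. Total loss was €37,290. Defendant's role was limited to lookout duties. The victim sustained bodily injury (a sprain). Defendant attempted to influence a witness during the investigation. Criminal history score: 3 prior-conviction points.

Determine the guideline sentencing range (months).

28-35 months

Base offense level for burglary: 19.
A1 applies: 19 − 2 = 17.
A3 applies (level before this adjustment is 17 ≥ 5, so +3): 17 + 3 = 20.
A4 applies: 20 + 3 = 23.
A5 applies (level before this adjustment is 23 ≥ 11, so +4): 23 + 4 = 27.
A6 applies: 27 + 3 = 30.
A7 applies: 30 − 3 = 27.
Level 27 exceeds the maximum of 24; capped at 24.
Final offense level: 24.
Criminal history: 3 prior points → Category Low (3-11).
Level 24 falls in the 24 band.
Grid: Level 24 × Category Low = 28-35 months.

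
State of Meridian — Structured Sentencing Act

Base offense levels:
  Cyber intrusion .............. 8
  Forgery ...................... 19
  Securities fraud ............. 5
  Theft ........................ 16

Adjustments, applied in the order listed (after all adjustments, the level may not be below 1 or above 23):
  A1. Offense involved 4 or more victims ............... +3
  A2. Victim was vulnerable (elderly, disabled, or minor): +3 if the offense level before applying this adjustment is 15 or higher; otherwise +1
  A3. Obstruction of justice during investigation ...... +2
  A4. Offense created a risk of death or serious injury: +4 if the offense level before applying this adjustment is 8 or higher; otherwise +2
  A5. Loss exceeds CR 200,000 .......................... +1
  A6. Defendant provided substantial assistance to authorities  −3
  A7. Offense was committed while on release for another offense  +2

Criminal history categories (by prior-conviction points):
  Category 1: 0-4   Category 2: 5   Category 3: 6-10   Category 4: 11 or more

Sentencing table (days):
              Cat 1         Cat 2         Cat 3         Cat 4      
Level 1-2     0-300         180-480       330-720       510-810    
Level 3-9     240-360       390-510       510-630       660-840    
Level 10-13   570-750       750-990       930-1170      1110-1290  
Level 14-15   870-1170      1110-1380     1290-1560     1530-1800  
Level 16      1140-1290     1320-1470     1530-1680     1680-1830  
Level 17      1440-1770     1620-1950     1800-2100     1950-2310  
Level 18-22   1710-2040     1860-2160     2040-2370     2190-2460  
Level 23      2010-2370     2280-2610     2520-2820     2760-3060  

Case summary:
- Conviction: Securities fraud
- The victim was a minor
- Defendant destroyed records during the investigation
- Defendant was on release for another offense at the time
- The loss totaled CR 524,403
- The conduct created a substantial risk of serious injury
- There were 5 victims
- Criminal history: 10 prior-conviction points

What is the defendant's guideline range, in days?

2040-2370 days

Base offense level for securities fraud: 5.
A1 applies: 5 + 3 = 8.
A2 applies (level before this adjustment is 8 < 15, so +1): 8 + 1 = 9.
A3 applies: 9 + 2 = 11.
A4 applies (level before this adjustment is 11 ≥ 8, so +4): 11 + 4 = 15.
A5 applies: 15 + 1 = 16.
A6 does not apply.
A7 applies: 16 + 2 = 18.
Final offense level: 18.
Criminal history: 10 prior points → Category 3 (6-10).
Level 18 falls in the 18-22 band.
Grid: Level 18-22 × Category 3 = 2040-2370 days.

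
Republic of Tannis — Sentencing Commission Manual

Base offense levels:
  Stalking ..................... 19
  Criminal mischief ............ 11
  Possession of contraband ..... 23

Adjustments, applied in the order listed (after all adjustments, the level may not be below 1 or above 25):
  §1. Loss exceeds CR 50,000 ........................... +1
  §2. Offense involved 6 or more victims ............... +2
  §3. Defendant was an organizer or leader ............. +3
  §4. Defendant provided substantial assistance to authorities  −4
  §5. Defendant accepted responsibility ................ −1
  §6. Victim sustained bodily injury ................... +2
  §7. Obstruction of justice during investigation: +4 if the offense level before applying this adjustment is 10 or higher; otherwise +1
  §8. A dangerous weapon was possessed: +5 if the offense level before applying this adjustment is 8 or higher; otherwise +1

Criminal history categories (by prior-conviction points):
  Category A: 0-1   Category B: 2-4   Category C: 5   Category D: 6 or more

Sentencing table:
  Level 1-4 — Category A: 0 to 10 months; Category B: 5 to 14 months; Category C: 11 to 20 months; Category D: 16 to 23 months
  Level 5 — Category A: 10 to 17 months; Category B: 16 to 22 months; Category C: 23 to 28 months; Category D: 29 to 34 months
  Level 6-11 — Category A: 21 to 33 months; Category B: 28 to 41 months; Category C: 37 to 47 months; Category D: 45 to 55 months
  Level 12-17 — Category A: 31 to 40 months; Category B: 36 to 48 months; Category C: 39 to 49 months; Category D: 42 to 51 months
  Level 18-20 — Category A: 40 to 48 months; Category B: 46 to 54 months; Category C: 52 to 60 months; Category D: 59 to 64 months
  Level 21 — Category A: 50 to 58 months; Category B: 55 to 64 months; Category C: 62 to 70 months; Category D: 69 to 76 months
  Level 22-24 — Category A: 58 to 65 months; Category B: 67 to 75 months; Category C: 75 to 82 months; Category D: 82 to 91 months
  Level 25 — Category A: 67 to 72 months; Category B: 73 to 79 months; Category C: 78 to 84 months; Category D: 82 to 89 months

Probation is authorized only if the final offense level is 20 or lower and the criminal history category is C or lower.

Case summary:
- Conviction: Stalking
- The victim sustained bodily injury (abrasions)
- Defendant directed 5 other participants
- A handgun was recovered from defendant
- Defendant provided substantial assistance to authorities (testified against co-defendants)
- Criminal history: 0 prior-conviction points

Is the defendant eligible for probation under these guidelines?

Base offense level for stalking: 19.
§1 does not apply.
§2 does not apply.
§3 applies: 19 + 3 = 22.
§4 applies: 22 − 4 = 18.
§6 applies: 18 + 2 = 20.
§7 does not apply.
§8 applies (level before this adjustment is 20 ≥ 8, so +5): 20 + 5 = 25.
Final offense level: 25.
Criminal history: 0 prior points → Category A (0-1).
Level 25 falls in the 25 band.
Grid: Level 25 × Category A = 67-72 months.
Probation check: level 25 > 20 and category A ≤ C → not eligible.

No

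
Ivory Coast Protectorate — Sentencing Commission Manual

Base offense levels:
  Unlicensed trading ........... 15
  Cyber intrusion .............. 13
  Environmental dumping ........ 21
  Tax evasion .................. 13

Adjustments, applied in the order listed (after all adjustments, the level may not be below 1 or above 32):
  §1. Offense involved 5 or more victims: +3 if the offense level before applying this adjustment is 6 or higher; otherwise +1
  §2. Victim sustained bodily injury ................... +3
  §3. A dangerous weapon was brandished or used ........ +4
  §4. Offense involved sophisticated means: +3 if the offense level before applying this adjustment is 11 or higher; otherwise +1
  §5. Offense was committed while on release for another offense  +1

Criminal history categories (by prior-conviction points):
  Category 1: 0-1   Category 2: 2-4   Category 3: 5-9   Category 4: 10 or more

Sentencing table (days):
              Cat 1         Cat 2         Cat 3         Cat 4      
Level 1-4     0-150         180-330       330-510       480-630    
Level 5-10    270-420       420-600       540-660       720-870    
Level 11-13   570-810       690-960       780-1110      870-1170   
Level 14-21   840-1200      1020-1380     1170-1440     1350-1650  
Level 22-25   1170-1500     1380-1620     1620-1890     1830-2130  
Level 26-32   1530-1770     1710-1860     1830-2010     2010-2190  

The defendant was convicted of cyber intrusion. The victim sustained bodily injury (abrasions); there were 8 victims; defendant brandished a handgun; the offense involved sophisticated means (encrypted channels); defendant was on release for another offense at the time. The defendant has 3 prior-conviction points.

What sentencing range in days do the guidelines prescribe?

Base offense level for cyber intrusion: 13.
§1 applies (level before this adjustment is 13 ≥ 6, so +3): 13 + 3 = 16.
§2 applies: 16 + 3 = 19.
§3 applies: 19 + 4 = 23.
§4 applies (level before this adjustment is 23 ≥ 11, so +3): 23 + 3 = 26.
§5 applies: 26 + 1 = 27.
Final offense level: 27.
Criminal history: 3 prior points → Category 2 (2-4).
Level 27 falls in the 26-32 band.
Grid: Level 26-32 × Category 2 = 1710-1860 days.

1710-1860 days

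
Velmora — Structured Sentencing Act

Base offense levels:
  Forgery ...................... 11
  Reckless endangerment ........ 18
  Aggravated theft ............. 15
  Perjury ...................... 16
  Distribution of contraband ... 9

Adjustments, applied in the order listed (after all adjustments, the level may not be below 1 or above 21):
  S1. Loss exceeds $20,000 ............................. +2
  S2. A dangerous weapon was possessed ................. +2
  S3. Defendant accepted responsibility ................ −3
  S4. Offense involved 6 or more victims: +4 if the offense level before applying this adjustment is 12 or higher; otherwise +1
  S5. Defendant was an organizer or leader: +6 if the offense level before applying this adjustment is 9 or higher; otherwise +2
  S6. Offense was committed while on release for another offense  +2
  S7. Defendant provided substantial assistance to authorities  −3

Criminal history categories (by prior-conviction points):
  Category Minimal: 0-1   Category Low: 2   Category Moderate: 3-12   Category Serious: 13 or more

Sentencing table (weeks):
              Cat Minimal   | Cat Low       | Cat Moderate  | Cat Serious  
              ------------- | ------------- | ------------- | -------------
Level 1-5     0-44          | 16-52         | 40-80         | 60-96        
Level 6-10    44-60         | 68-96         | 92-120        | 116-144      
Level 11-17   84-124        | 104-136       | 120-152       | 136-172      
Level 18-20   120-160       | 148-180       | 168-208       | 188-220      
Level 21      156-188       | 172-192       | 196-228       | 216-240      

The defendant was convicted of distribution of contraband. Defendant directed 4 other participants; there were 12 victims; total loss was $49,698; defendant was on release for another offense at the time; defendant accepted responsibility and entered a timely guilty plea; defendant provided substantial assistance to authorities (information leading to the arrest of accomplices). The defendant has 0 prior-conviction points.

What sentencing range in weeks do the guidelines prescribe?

84-124 weeks

Base offense level for distribution of contraband: 9.
S1 applies: 9 + 2 = 11.
S2 does not apply.
S3 applies: 11 − 3 = 8.
S4 applies (level before this adjustment is 8 < 12, so +1): 8 + 1 = 9.
S5 applies (level before this adjustment is 9 ≥ 9, so +6): 9 + 6 = 15.
S6 applies: 15 + 2 = 17.
S7 applies: 17 − 3 = 14.
Final offense level: 14.
Criminal history: 0 prior points → Category Minimal (0-1).
Level 14 falls in the 11-17 band.
Grid: Level 11-17 × Category Minimal = 84-124 weeks.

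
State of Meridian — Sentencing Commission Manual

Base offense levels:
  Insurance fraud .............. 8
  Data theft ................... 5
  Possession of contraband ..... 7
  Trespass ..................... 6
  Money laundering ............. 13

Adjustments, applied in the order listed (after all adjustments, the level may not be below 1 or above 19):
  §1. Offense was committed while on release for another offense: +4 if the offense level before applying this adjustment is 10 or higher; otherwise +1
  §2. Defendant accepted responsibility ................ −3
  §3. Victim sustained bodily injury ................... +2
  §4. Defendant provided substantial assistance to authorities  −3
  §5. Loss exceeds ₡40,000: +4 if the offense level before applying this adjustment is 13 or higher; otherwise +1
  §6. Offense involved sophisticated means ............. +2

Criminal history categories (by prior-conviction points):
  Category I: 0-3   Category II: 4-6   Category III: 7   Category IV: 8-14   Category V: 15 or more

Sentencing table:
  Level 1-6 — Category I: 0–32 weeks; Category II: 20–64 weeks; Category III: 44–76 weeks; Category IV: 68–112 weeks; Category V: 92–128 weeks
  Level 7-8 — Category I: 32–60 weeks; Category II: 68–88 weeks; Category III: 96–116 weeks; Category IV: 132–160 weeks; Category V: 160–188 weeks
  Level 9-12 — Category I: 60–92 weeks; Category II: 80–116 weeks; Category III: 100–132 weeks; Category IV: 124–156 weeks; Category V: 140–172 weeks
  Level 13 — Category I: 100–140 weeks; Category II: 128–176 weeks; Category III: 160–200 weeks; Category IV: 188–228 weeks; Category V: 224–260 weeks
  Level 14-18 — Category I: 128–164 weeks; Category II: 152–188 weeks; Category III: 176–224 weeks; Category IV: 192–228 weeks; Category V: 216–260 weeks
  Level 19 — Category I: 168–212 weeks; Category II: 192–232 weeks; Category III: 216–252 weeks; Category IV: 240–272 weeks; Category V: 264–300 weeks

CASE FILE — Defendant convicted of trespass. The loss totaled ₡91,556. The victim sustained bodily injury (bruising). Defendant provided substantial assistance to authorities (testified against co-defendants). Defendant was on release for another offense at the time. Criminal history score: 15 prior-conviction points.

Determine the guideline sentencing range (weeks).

160-188 weeks

Base offense level for trespass: 6.
§1 applies (level before this adjustment is 6 < 10, so +1): 6 + 1 = 7.
§3 applies: 7 + 2 = 9.
§4 applies: 9 − 3 = 6.
§5 applies (level before this adjustment is 6 < 13, so +1): 6 + 1 = 7.
Final offense level: 7.
Criminal history: 15 prior points → Category V (15+).
Level 7 falls in the 7-8 band.
Grid: Level 7-8 × Category V = 160-188 weeks.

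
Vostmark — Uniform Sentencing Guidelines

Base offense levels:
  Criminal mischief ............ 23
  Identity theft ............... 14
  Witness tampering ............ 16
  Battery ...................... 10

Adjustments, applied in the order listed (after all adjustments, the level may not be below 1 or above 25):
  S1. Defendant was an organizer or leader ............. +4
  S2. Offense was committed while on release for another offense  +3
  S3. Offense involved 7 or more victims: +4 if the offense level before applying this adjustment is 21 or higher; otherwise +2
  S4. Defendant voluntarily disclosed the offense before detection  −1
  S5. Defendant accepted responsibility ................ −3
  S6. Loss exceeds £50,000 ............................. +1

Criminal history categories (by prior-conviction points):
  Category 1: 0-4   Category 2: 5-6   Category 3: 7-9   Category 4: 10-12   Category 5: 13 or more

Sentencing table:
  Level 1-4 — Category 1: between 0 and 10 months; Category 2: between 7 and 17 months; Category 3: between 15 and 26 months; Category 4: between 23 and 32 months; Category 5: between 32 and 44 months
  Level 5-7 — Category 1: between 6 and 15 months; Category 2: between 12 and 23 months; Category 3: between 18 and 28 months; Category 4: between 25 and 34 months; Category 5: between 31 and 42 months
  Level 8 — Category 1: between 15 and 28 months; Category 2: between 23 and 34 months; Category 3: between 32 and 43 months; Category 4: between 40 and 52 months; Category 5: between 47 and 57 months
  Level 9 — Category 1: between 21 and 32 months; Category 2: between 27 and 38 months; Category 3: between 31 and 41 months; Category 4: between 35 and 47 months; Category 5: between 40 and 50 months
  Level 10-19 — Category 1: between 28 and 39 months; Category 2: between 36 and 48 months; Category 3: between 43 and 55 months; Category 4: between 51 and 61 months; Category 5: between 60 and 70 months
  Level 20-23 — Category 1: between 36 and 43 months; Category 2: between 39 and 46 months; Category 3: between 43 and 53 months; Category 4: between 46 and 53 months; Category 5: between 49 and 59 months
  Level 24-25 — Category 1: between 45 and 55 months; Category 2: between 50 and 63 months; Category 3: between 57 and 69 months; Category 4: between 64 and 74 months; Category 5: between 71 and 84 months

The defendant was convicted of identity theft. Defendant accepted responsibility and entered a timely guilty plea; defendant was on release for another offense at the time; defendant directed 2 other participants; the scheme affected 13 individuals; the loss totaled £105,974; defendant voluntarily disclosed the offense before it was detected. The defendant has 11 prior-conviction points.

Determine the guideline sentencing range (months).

46-53 months

Base offense level for identity theft: 14.
S1 applies: 14 + 4 = 18.
S2 applies: 18 + 3 = 21.
S3 applies (level before this adjustment is 21 ≥ 21, so +4): 21 + 4 = 25.
S4 applies: 25 − 1 = 24.
S5 applies: 24 − 3 = 21.
S6 applies: 21 + 1 = 22.
Final offense level: 22.
Criminal history: 11 prior points → Category 4 (10-12).
Level 22 falls in the 20-23 band.
Grid: Level 20-23 × Category 4 = 46-53 months.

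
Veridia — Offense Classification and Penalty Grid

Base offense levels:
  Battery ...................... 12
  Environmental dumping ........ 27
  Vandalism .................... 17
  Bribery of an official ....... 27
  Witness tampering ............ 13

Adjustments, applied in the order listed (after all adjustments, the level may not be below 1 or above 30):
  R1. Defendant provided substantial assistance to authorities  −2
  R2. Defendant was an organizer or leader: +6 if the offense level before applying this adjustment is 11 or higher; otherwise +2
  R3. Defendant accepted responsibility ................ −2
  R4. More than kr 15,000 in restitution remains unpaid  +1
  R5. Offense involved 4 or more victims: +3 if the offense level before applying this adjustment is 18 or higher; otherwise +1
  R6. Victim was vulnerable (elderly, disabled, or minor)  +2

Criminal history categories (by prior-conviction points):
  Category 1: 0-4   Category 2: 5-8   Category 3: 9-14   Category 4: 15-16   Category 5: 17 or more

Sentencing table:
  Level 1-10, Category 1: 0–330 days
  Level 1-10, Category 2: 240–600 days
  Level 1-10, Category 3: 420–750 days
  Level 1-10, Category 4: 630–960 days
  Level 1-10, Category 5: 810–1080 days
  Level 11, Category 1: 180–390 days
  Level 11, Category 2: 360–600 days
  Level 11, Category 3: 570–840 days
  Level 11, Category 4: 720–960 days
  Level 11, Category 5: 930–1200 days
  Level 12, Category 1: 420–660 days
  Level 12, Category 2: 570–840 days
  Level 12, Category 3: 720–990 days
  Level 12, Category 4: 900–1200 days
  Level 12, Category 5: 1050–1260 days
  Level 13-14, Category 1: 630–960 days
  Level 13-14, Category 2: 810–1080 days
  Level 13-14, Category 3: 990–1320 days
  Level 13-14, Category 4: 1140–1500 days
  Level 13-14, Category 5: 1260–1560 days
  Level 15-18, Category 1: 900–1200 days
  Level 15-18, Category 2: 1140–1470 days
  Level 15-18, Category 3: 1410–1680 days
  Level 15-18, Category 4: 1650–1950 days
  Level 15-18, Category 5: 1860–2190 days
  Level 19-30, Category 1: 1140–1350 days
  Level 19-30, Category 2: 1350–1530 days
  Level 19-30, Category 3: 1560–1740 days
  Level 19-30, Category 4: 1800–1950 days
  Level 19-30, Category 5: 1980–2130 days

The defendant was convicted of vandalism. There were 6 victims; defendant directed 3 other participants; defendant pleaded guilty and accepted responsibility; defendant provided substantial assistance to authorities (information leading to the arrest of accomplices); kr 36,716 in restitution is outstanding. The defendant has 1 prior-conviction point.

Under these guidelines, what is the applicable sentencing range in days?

Base offense level for vandalism: 17.
R1 applies: 17 − 2 = 15.
R2 applies (level before this adjustment is 15 ≥ 11, so +6): 15 + 6 = 21.
R3 applies: 21 − 2 = 19.
R4 applies: 19 + 1 = 20.
R5 applies (level before this adjustment is 20 ≥ 18, so +3): 20 + 3 = 23.
Final offense level: 23.
Criminal history: 1 prior point → Category 1 (0-4).
Level 23 falls in the 19-30 band.
Grid: Level 19-30 × Category 1 = 1140-1350 days.

1140-1350 days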